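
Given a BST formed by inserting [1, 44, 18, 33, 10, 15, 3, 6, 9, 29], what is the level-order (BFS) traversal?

Tree insertion order: [1, 44, 18, 33, 10, 15, 3, 6, 9, 29]
Tree (level-order array): [1, None, 44, 18, None, 10, 33, 3, 15, 29, None, None, 6, None, None, None, None, None, 9]
BFS from the root, enqueuing left then right child of each popped node:
  queue [1] -> pop 1, enqueue [44], visited so far: [1]
  queue [44] -> pop 44, enqueue [18], visited so far: [1, 44]
  queue [18] -> pop 18, enqueue [10, 33], visited so far: [1, 44, 18]
  queue [10, 33] -> pop 10, enqueue [3, 15], visited so far: [1, 44, 18, 10]
  queue [33, 3, 15] -> pop 33, enqueue [29], visited so far: [1, 44, 18, 10, 33]
  queue [3, 15, 29] -> pop 3, enqueue [6], visited so far: [1, 44, 18, 10, 33, 3]
  queue [15, 29, 6] -> pop 15, enqueue [none], visited so far: [1, 44, 18, 10, 33, 3, 15]
  queue [29, 6] -> pop 29, enqueue [none], visited so far: [1, 44, 18, 10, 33, 3, 15, 29]
  queue [6] -> pop 6, enqueue [9], visited so far: [1, 44, 18, 10, 33, 3, 15, 29, 6]
  queue [9] -> pop 9, enqueue [none], visited so far: [1, 44, 18, 10, 33, 3, 15, 29, 6, 9]
Result: [1, 44, 18, 10, 33, 3, 15, 29, 6, 9]


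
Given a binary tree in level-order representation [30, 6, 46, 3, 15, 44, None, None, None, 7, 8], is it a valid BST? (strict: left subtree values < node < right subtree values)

Level-order array: [30, 6, 46, 3, 15, 44, None, None, None, 7, 8]
Validate using subtree bounds (lo, hi): at each node, require lo < value < hi,
then recurse left with hi=value and right with lo=value.
Preorder trace (stopping at first violation):
  at node 30 with bounds (-inf, +inf): OK
  at node 6 with bounds (-inf, 30): OK
  at node 3 with bounds (-inf, 6): OK
  at node 15 with bounds (6, 30): OK
  at node 7 with bounds (6, 15): OK
  at node 8 with bounds (15, 30): VIOLATION
Node 8 violates its bound: not (15 < 8 < 30).
Result: Not a valid BST


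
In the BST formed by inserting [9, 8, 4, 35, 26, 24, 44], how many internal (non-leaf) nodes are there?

Tree built from: [9, 8, 4, 35, 26, 24, 44]
Tree (level-order array): [9, 8, 35, 4, None, 26, 44, None, None, 24]
Rule: An internal node has at least one child.
Per-node child counts:
  node 9: 2 child(ren)
  node 8: 1 child(ren)
  node 4: 0 child(ren)
  node 35: 2 child(ren)
  node 26: 1 child(ren)
  node 24: 0 child(ren)
  node 44: 0 child(ren)
Matching nodes: [9, 8, 35, 26]
Count of internal (non-leaf) nodes: 4


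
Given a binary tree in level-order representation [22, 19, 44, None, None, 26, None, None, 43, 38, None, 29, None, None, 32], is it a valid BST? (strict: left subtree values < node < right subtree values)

Level-order array: [22, 19, 44, None, None, 26, None, None, 43, 38, None, 29, None, None, 32]
Validate using subtree bounds (lo, hi): at each node, require lo < value < hi,
then recurse left with hi=value and right with lo=value.
Preorder trace (stopping at first violation):
  at node 22 with bounds (-inf, +inf): OK
  at node 19 with bounds (-inf, 22): OK
  at node 44 with bounds (22, +inf): OK
  at node 26 with bounds (22, 44): OK
  at node 43 with bounds (26, 44): OK
  at node 38 with bounds (26, 43): OK
  at node 29 with bounds (26, 38): OK
  at node 32 with bounds (29, 38): OK
No violation found at any node.
Result: Valid BST


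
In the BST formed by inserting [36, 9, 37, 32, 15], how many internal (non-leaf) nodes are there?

Tree built from: [36, 9, 37, 32, 15]
Tree (level-order array): [36, 9, 37, None, 32, None, None, 15]
Rule: An internal node has at least one child.
Per-node child counts:
  node 36: 2 child(ren)
  node 9: 1 child(ren)
  node 32: 1 child(ren)
  node 15: 0 child(ren)
  node 37: 0 child(ren)
Matching nodes: [36, 9, 32]
Count of internal (non-leaf) nodes: 3


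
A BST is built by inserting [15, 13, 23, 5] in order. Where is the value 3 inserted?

Starting tree (level order): [15, 13, 23, 5]
Insertion path: 15 -> 13 -> 5
Result: insert 3 as left child of 5
Final tree (level order): [15, 13, 23, 5, None, None, None, 3]


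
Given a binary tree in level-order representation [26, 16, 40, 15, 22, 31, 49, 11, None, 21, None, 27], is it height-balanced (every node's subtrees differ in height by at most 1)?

Tree (level-order array): [26, 16, 40, 15, 22, 31, 49, 11, None, 21, None, 27]
Definition: a tree is height-balanced if, at every node, |h(left) - h(right)| <= 1 (empty subtree has height -1).
Bottom-up per-node check:
  node 11: h_left=-1, h_right=-1, diff=0 [OK], height=0
  node 15: h_left=0, h_right=-1, diff=1 [OK], height=1
  node 21: h_left=-1, h_right=-1, diff=0 [OK], height=0
  node 22: h_left=0, h_right=-1, diff=1 [OK], height=1
  node 16: h_left=1, h_right=1, diff=0 [OK], height=2
  node 27: h_left=-1, h_right=-1, diff=0 [OK], height=0
  node 31: h_left=0, h_right=-1, diff=1 [OK], height=1
  node 49: h_left=-1, h_right=-1, diff=0 [OK], height=0
  node 40: h_left=1, h_right=0, diff=1 [OK], height=2
  node 26: h_left=2, h_right=2, diff=0 [OK], height=3
All nodes satisfy the balance condition.
Result: Balanced


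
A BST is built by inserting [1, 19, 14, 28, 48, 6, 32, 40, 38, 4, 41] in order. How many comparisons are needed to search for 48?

Search path for 48: 1 -> 19 -> 28 -> 48
Found: True
Comparisons: 4


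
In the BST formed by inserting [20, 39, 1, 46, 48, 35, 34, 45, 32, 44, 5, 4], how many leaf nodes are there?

Tree built from: [20, 39, 1, 46, 48, 35, 34, 45, 32, 44, 5, 4]
Tree (level-order array): [20, 1, 39, None, 5, 35, 46, 4, None, 34, None, 45, 48, None, None, 32, None, 44]
Rule: A leaf has 0 children.
Per-node child counts:
  node 20: 2 child(ren)
  node 1: 1 child(ren)
  node 5: 1 child(ren)
  node 4: 0 child(ren)
  node 39: 2 child(ren)
  node 35: 1 child(ren)
  node 34: 1 child(ren)
  node 32: 0 child(ren)
  node 46: 2 child(ren)
  node 45: 1 child(ren)
  node 44: 0 child(ren)
  node 48: 0 child(ren)
Matching nodes: [4, 32, 44, 48]
Count of leaf nodes: 4


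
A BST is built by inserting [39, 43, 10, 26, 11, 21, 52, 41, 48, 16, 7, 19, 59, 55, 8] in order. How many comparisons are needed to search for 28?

Search path for 28: 39 -> 10 -> 26
Found: False
Comparisons: 3


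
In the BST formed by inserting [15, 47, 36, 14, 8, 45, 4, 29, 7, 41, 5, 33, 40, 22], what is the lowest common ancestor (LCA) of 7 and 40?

Tree insertion order: [15, 47, 36, 14, 8, 45, 4, 29, 7, 41, 5, 33, 40, 22]
Tree (level-order array): [15, 14, 47, 8, None, 36, None, 4, None, 29, 45, None, 7, 22, 33, 41, None, 5, None, None, None, None, None, 40]
In a BST, the LCA of p=7, q=40 is the first node v on the
root-to-leaf path with p <= v <= q (go left if both < v, right if both > v).
Walk from root:
  at 15: 7 <= 15 <= 40, this is the LCA
LCA = 15


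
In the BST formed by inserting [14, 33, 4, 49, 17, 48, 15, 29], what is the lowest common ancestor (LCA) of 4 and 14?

Tree insertion order: [14, 33, 4, 49, 17, 48, 15, 29]
Tree (level-order array): [14, 4, 33, None, None, 17, 49, 15, 29, 48]
In a BST, the LCA of p=4, q=14 is the first node v on the
root-to-leaf path with p <= v <= q (go left if both < v, right if both > v).
Walk from root:
  at 14: 4 <= 14 <= 14, this is the LCA
LCA = 14


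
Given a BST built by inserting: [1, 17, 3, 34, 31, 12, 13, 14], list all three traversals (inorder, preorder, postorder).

Tree insertion order: [1, 17, 3, 34, 31, 12, 13, 14]
Tree (level-order array): [1, None, 17, 3, 34, None, 12, 31, None, None, 13, None, None, None, 14]
Inorder (L, root, R): [1, 3, 12, 13, 14, 17, 31, 34]
Preorder (root, L, R): [1, 17, 3, 12, 13, 14, 34, 31]
Postorder (L, R, root): [14, 13, 12, 3, 31, 34, 17, 1]


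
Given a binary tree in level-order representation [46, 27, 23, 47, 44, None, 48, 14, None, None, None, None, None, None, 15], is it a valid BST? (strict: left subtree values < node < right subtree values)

Level-order array: [46, 27, 23, 47, 44, None, 48, 14, None, None, None, None, None, None, 15]
Validate using subtree bounds (lo, hi): at each node, require lo < value < hi,
then recurse left with hi=value and right with lo=value.
Preorder trace (stopping at first violation):
  at node 46 with bounds (-inf, +inf): OK
  at node 27 with bounds (-inf, 46): OK
  at node 47 with bounds (-inf, 27): VIOLATION
Node 47 violates its bound: not (-inf < 47 < 27).
Result: Not a valid BST


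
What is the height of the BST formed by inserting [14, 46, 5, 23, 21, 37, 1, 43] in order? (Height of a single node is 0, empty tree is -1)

Insertion order: [14, 46, 5, 23, 21, 37, 1, 43]
Tree (level-order array): [14, 5, 46, 1, None, 23, None, None, None, 21, 37, None, None, None, 43]
Compute height bottom-up (empty subtree = -1):
  height(1) = 1 + max(-1, -1) = 0
  height(5) = 1 + max(0, -1) = 1
  height(21) = 1 + max(-1, -1) = 0
  height(43) = 1 + max(-1, -1) = 0
  height(37) = 1 + max(-1, 0) = 1
  height(23) = 1 + max(0, 1) = 2
  height(46) = 1 + max(2, -1) = 3
  height(14) = 1 + max(1, 3) = 4
Height = 4


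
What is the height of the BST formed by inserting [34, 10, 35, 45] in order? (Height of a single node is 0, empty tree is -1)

Insertion order: [34, 10, 35, 45]
Tree (level-order array): [34, 10, 35, None, None, None, 45]
Compute height bottom-up (empty subtree = -1):
  height(10) = 1 + max(-1, -1) = 0
  height(45) = 1 + max(-1, -1) = 0
  height(35) = 1 + max(-1, 0) = 1
  height(34) = 1 + max(0, 1) = 2
Height = 2


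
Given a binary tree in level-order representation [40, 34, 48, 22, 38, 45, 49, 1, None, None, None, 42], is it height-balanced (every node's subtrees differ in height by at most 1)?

Tree (level-order array): [40, 34, 48, 22, 38, 45, 49, 1, None, None, None, 42]
Definition: a tree is height-balanced if, at every node, |h(left) - h(right)| <= 1 (empty subtree has height -1).
Bottom-up per-node check:
  node 1: h_left=-1, h_right=-1, diff=0 [OK], height=0
  node 22: h_left=0, h_right=-1, diff=1 [OK], height=1
  node 38: h_left=-1, h_right=-1, diff=0 [OK], height=0
  node 34: h_left=1, h_right=0, diff=1 [OK], height=2
  node 42: h_left=-1, h_right=-1, diff=0 [OK], height=0
  node 45: h_left=0, h_right=-1, diff=1 [OK], height=1
  node 49: h_left=-1, h_right=-1, diff=0 [OK], height=0
  node 48: h_left=1, h_right=0, diff=1 [OK], height=2
  node 40: h_left=2, h_right=2, diff=0 [OK], height=3
All nodes satisfy the balance condition.
Result: Balanced


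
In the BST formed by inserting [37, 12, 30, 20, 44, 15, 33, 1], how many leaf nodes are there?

Tree built from: [37, 12, 30, 20, 44, 15, 33, 1]
Tree (level-order array): [37, 12, 44, 1, 30, None, None, None, None, 20, 33, 15]
Rule: A leaf has 0 children.
Per-node child counts:
  node 37: 2 child(ren)
  node 12: 2 child(ren)
  node 1: 0 child(ren)
  node 30: 2 child(ren)
  node 20: 1 child(ren)
  node 15: 0 child(ren)
  node 33: 0 child(ren)
  node 44: 0 child(ren)
Matching nodes: [1, 15, 33, 44]
Count of leaf nodes: 4


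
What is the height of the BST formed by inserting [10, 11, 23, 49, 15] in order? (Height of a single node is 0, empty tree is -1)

Insertion order: [10, 11, 23, 49, 15]
Tree (level-order array): [10, None, 11, None, 23, 15, 49]
Compute height bottom-up (empty subtree = -1):
  height(15) = 1 + max(-1, -1) = 0
  height(49) = 1 + max(-1, -1) = 0
  height(23) = 1 + max(0, 0) = 1
  height(11) = 1 + max(-1, 1) = 2
  height(10) = 1 + max(-1, 2) = 3
Height = 3


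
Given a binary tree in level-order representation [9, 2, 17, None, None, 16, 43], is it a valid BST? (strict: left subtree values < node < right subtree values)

Level-order array: [9, 2, 17, None, None, 16, 43]
Validate using subtree bounds (lo, hi): at each node, require lo < value < hi,
then recurse left with hi=value and right with lo=value.
Preorder trace (stopping at first violation):
  at node 9 with bounds (-inf, +inf): OK
  at node 2 with bounds (-inf, 9): OK
  at node 17 with bounds (9, +inf): OK
  at node 16 with bounds (9, 17): OK
  at node 43 with bounds (17, +inf): OK
No violation found at any node.
Result: Valid BST


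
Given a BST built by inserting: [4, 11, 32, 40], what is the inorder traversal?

Tree insertion order: [4, 11, 32, 40]
Tree (level-order array): [4, None, 11, None, 32, None, 40]
Inorder traversal: [4, 11, 32, 40]


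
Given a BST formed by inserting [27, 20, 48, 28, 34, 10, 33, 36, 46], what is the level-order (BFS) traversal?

Tree insertion order: [27, 20, 48, 28, 34, 10, 33, 36, 46]
Tree (level-order array): [27, 20, 48, 10, None, 28, None, None, None, None, 34, 33, 36, None, None, None, 46]
BFS from the root, enqueuing left then right child of each popped node:
  queue [27] -> pop 27, enqueue [20, 48], visited so far: [27]
  queue [20, 48] -> pop 20, enqueue [10], visited so far: [27, 20]
  queue [48, 10] -> pop 48, enqueue [28], visited so far: [27, 20, 48]
  queue [10, 28] -> pop 10, enqueue [none], visited so far: [27, 20, 48, 10]
  queue [28] -> pop 28, enqueue [34], visited so far: [27, 20, 48, 10, 28]
  queue [34] -> pop 34, enqueue [33, 36], visited so far: [27, 20, 48, 10, 28, 34]
  queue [33, 36] -> pop 33, enqueue [none], visited so far: [27, 20, 48, 10, 28, 34, 33]
  queue [36] -> pop 36, enqueue [46], visited so far: [27, 20, 48, 10, 28, 34, 33, 36]
  queue [46] -> pop 46, enqueue [none], visited so far: [27, 20, 48, 10, 28, 34, 33, 36, 46]
Result: [27, 20, 48, 10, 28, 34, 33, 36, 46]


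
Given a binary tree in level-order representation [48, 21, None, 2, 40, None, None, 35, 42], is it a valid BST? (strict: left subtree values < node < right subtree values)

Level-order array: [48, 21, None, 2, 40, None, None, 35, 42]
Validate using subtree bounds (lo, hi): at each node, require lo < value < hi,
then recurse left with hi=value and right with lo=value.
Preorder trace (stopping at first violation):
  at node 48 with bounds (-inf, +inf): OK
  at node 21 with bounds (-inf, 48): OK
  at node 2 with bounds (-inf, 21): OK
  at node 40 with bounds (21, 48): OK
  at node 35 with bounds (21, 40): OK
  at node 42 with bounds (40, 48): OK
No violation found at any node.
Result: Valid BST


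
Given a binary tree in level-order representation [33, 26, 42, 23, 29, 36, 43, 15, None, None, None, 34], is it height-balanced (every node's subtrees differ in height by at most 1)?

Tree (level-order array): [33, 26, 42, 23, 29, 36, 43, 15, None, None, None, 34]
Definition: a tree is height-balanced if, at every node, |h(left) - h(right)| <= 1 (empty subtree has height -1).
Bottom-up per-node check:
  node 15: h_left=-1, h_right=-1, diff=0 [OK], height=0
  node 23: h_left=0, h_right=-1, diff=1 [OK], height=1
  node 29: h_left=-1, h_right=-1, diff=0 [OK], height=0
  node 26: h_left=1, h_right=0, diff=1 [OK], height=2
  node 34: h_left=-1, h_right=-1, diff=0 [OK], height=0
  node 36: h_left=0, h_right=-1, diff=1 [OK], height=1
  node 43: h_left=-1, h_right=-1, diff=0 [OK], height=0
  node 42: h_left=1, h_right=0, diff=1 [OK], height=2
  node 33: h_left=2, h_right=2, diff=0 [OK], height=3
All nodes satisfy the balance condition.
Result: Balanced


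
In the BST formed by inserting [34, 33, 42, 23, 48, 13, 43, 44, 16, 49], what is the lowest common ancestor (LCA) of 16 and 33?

Tree insertion order: [34, 33, 42, 23, 48, 13, 43, 44, 16, 49]
Tree (level-order array): [34, 33, 42, 23, None, None, 48, 13, None, 43, 49, None, 16, None, 44]
In a BST, the LCA of p=16, q=33 is the first node v on the
root-to-leaf path with p <= v <= q (go left if both < v, right if both > v).
Walk from root:
  at 34: both 16 and 33 < 34, go left
  at 33: 16 <= 33 <= 33, this is the LCA
LCA = 33


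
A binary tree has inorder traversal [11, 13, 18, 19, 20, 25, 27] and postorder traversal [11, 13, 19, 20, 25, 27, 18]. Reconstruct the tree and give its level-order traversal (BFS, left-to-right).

Inorder:   [11, 13, 18, 19, 20, 25, 27]
Postorder: [11, 13, 19, 20, 25, 27, 18]
Algorithm: postorder visits root last, so walk postorder right-to-left;
each value is the root of the current inorder slice — split it at that
value, recurse on the right subtree first, then the left.
Recursive splits:
  root=18; inorder splits into left=[11, 13], right=[19, 20, 25, 27]
  root=27; inorder splits into left=[19, 20, 25], right=[]
  root=25; inorder splits into left=[19, 20], right=[]
  root=20; inorder splits into left=[19], right=[]
  root=19; inorder splits into left=[], right=[]
  root=13; inorder splits into left=[11], right=[]
  root=11; inorder splits into left=[], right=[]
Reconstructed level-order: [18, 13, 27, 11, 25, 20, 19]


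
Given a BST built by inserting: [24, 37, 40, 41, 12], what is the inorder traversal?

Tree insertion order: [24, 37, 40, 41, 12]
Tree (level-order array): [24, 12, 37, None, None, None, 40, None, 41]
Inorder traversal: [12, 24, 37, 40, 41]


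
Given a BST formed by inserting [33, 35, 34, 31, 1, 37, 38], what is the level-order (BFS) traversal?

Tree insertion order: [33, 35, 34, 31, 1, 37, 38]
Tree (level-order array): [33, 31, 35, 1, None, 34, 37, None, None, None, None, None, 38]
BFS from the root, enqueuing left then right child of each popped node:
  queue [33] -> pop 33, enqueue [31, 35], visited so far: [33]
  queue [31, 35] -> pop 31, enqueue [1], visited so far: [33, 31]
  queue [35, 1] -> pop 35, enqueue [34, 37], visited so far: [33, 31, 35]
  queue [1, 34, 37] -> pop 1, enqueue [none], visited so far: [33, 31, 35, 1]
  queue [34, 37] -> pop 34, enqueue [none], visited so far: [33, 31, 35, 1, 34]
  queue [37] -> pop 37, enqueue [38], visited so far: [33, 31, 35, 1, 34, 37]
  queue [38] -> pop 38, enqueue [none], visited so far: [33, 31, 35, 1, 34, 37, 38]
Result: [33, 31, 35, 1, 34, 37, 38]


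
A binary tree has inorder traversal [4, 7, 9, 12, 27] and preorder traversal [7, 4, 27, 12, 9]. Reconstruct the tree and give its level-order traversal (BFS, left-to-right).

Inorder:  [4, 7, 9, 12, 27]
Preorder: [7, 4, 27, 12, 9]
Algorithm: preorder visits root first, so consume preorder in order;
for each root, split the current inorder slice at that value into
left-subtree inorder and right-subtree inorder, then recurse.
Recursive splits:
  root=7; inorder splits into left=[4], right=[9, 12, 27]
  root=4; inorder splits into left=[], right=[]
  root=27; inorder splits into left=[9, 12], right=[]
  root=12; inorder splits into left=[9], right=[]
  root=9; inorder splits into left=[], right=[]
Reconstructed level-order: [7, 4, 27, 12, 9]


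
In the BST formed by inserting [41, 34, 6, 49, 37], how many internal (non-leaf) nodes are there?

Tree built from: [41, 34, 6, 49, 37]
Tree (level-order array): [41, 34, 49, 6, 37]
Rule: An internal node has at least one child.
Per-node child counts:
  node 41: 2 child(ren)
  node 34: 2 child(ren)
  node 6: 0 child(ren)
  node 37: 0 child(ren)
  node 49: 0 child(ren)
Matching nodes: [41, 34]
Count of internal (non-leaf) nodes: 2


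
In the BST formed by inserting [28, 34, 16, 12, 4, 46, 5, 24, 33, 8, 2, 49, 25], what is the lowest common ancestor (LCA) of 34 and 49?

Tree insertion order: [28, 34, 16, 12, 4, 46, 5, 24, 33, 8, 2, 49, 25]
Tree (level-order array): [28, 16, 34, 12, 24, 33, 46, 4, None, None, 25, None, None, None, 49, 2, 5, None, None, None, None, None, None, None, 8]
In a BST, the LCA of p=34, q=49 is the first node v on the
root-to-leaf path with p <= v <= q (go left if both < v, right if both > v).
Walk from root:
  at 28: both 34 and 49 > 28, go right
  at 34: 34 <= 34 <= 49, this is the LCA
LCA = 34


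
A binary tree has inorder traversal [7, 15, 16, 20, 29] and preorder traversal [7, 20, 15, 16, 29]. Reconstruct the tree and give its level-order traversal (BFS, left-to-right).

Inorder:  [7, 15, 16, 20, 29]
Preorder: [7, 20, 15, 16, 29]
Algorithm: preorder visits root first, so consume preorder in order;
for each root, split the current inorder slice at that value into
left-subtree inorder and right-subtree inorder, then recurse.
Recursive splits:
  root=7; inorder splits into left=[], right=[15, 16, 20, 29]
  root=20; inorder splits into left=[15, 16], right=[29]
  root=15; inorder splits into left=[], right=[16]
  root=16; inorder splits into left=[], right=[]
  root=29; inorder splits into left=[], right=[]
Reconstructed level-order: [7, 20, 15, 29, 16]


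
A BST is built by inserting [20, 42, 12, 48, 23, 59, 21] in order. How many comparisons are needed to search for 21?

Search path for 21: 20 -> 42 -> 23 -> 21
Found: True
Comparisons: 4


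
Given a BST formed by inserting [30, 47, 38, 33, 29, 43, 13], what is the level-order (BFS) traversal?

Tree insertion order: [30, 47, 38, 33, 29, 43, 13]
Tree (level-order array): [30, 29, 47, 13, None, 38, None, None, None, 33, 43]
BFS from the root, enqueuing left then right child of each popped node:
  queue [30] -> pop 30, enqueue [29, 47], visited so far: [30]
  queue [29, 47] -> pop 29, enqueue [13], visited so far: [30, 29]
  queue [47, 13] -> pop 47, enqueue [38], visited so far: [30, 29, 47]
  queue [13, 38] -> pop 13, enqueue [none], visited so far: [30, 29, 47, 13]
  queue [38] -> pop 38, enqueue [33, 43], visited so far: [30, 29, 47, 13, 38]
  queue [33, 43] -> pop 33, enqueue [none], visited so far: [30, 29, 47, 13, 38, 33]
  queue [43] -> pop 43, enqueue [none], visited so far: [30, 29, 47, 13, 38, 33, 43]
Result: [30, 29, 47, 13, 38, 33, 43]


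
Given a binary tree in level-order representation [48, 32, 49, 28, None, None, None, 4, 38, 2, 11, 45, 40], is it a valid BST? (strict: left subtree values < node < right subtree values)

Level-order array: [48, 32, 49, 28, None, None, None, 4, 38, 2, 11, 45, 40]
Validate using subtree bounds (lo, hi): at each node, require lo < value < hi,
then recurse left with hi=value and right with lo=value.
Preorder trace (stopping at first violation):
  at node 48 with bounds (-inf, +inf): OK
  at node 32 with bounds (-inf, 48): OK
  at node 28 with bounds (-inf, 32): OK
  at node 4 with bounds (-inf, 28): OK
  at node 2 with bounds (-inf, 4): OK
  at node 11 with bounds (4, 28): OK
  at node 38 with bounds (28, 32): VIOLATION
Node 38 violates its bound: not (28 < 38 < 32).
Result: Not a valid BST


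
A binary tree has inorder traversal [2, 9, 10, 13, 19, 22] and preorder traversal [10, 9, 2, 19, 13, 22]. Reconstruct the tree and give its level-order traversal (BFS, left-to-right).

Inorder:  [2, 9, 10, 13, 19, 22]
Preorder: [10, 9, 2, 19, 13, 22]
Algorithm: preorder visits root first, so consume preorder in order;
for each root, split the current inorder slice at that value into
left-subtree inorder and right-subtree inorder, then recurse.
Recursive splits:
  root=10; inorder splits into left=[2, 9], right=[13, 19, 22]
  root=9; inorder splits into left=[2], right=[]
  root=2; inorder splits into left=[], right=[]
  root=19; inorder splits into left=[13], right=[22]
  root=13; inorder splits into left=[], right=[]
  root=22; inorder splits into left=[], right=[]
Reconstructed level-order: [10, 9, 19, 2, 13, 22]


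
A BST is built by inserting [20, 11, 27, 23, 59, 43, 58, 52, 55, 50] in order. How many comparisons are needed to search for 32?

Search path for 32: 20 -> 27 -> 59 -> 43
Found: False
Comparisons: 4


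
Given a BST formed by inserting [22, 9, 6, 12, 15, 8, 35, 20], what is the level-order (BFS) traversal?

Tree insertion order: [22, 9, 6, 12, 15, 8, 35, 20]
Tree (level-order array): [22, 9, 35, 6, 12, None, None, None, 8, None, 15, None, None, None, 20]
BFS from the root, enqueuing left then right child of each popped node:
  queue [22] -> pop 22, enqueue [9, 35], visited so far: [22]
  queue [9, 35] -> pop 9, enqueue [6, 12], visited so far: [22, 9]
  queue [35, 6, 12] -> pop 35, enqueue [none], visited so far: [22, 9, 35]
  queue [6, 12] -> pop 6, enqueue [8], visited so far: [22, 9, 35, 6]
  queue [12, 8] -> pop 12, enqueue [15], visited so far: [22, 9, 35, 6, 12]
  queue [8, 15] -> pop 8, enqueue [none], visited so far: [22, 9, 35, 6, 12, 8]
  queue [15] -> pop 15, enqueue [20], visited so far: [22, 9, 35, 6, 12, 8, 15]
  queue [20] -> pop 20, enqueue [none], visited so far: [22, 9, 35, 6, 12, 8, 15, 20]
Result: [22, 9, 35, 6, 12, 8, 15, 20]


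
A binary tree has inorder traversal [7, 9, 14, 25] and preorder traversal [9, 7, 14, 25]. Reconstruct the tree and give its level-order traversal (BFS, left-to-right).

Inorder:  [7, 9, 14, 25]
Preorder: [9, 7, 14, 25]
Algorithm: preorder visits root first, so consume preorder in order;
for each root, split the current inorder slice at that value into
left-subtree inorder and right-subtree inorder, then recurse.
Recursive splits:
  root=9; inorder splits into left=[7], right=[14, 25]
  root=7; inorder splits into left=[], right=[]
  root=14; inorder splits into left=[], right=[25]
  root=25; inorder splits into left=[], right=[]
Reconstructed level-order: [9, 7, 14, 25]


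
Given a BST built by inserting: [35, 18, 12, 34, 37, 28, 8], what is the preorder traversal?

Tree insertion order: [35, 18, 12, 34, 37, 28, 8]
Tree (level-order array): [35, 18, 37, 12, 34, None, None, 8, None, 28]
Preorder traversal: [35, 18, 12, 8, 34, 28, 37]


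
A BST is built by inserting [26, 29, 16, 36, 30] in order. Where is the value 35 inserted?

Starting tree (level order): [26, 16, 29, None, None, None, 36, 30]
Insertion path: 26 -> 29 -> 36 -> 30
Result: insert 35 as right child of 30
Final tree (level order): [26, 16, 29, None, None, None, 36, 30, None, None, 35]


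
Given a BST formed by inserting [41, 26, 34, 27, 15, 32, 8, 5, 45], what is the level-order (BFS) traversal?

Tree insertion order: [41, 26, 34, 27, 15, 32, 8, 5, 45]
Tree (level-order array): [41, 26, 45, 15, 34, None, None, 8, None, 27, None, 5, None, None, 32]
BFS from the root, enqueuing left then right child of each popped node:
  queue [41] -> pop 41, enqueue [26, 45], visited so far: [41]
  queue [26, 45] -> pop 26, enqueue [15, 34], visited so far: [41, 26]
  queue [45, 15, 34] -> pop 45, enqueue [none], visited so far: [41, 26, 45]
  queue [15, 34] -> pop 15, enqueue [8], visited so far: [41, 26, 45, 15]
  queue [34, 8] -> pop 34, enqueue [27], visited so far: [41, 26, 45, 15, 34]
  queue [8, 27] -> pop 8, enqueue [5], visited so far: [41, 26, 45, 15, 34, 8]
  queue [27, 5] -> pop 27, enqueue [32], visited so far: [41, 26, 45, 15, 34, 8, 27]
  queue [5, 32] -> pop 5, enqueue [none], visited so far: [41, 26, 45, 15, 34, 8, 27, 5]
  queue [32] -> pop 32, enqueue [none], visited so far: [41, 26, 45, 15, 34, 8, 27, 5, 32]
Result: [41, 26, 45, 15, 34, 8, 27, 5, 32]


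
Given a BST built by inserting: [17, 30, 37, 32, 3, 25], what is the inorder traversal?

Tree insertion order: [17, 30, 37, 32, 3, 25]
Tree (level-order array): [17, 3, 30, None, None, 25, 37, None, None, 32]
Inorder traversal: [3, 17, 25, 30, 32, 37]


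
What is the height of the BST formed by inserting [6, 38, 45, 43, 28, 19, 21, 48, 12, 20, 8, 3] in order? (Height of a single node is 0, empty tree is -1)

Insertion order: [6, 38, 45, 43, 28, 19, 21, 48, 12, 20, 8, 3]
Tree (level-order array): [6, 3, 38, None, None, 28, 45, 19, None, 43, 48, 12, 21, None, None, None, None, 8, None, 20]
Compute height bottom-up (empty subtree = -1):
  height(3) = 1 + max(-1, -1) = 0
  height(8) = 1 + max(-1, -1) = 0
  height(12) = 1 + max(0, -1) = 1
  height(20) = 1 + max(-1, -1) = 0
  height(21) = 1 + max(0, -1) = 1
  height(19) = 1 + max(1, 1) = 2
  height(28) = 1 + max(2, -1) = 3
  height(43) = 1 + max(-1, -1) = 0
  height(48) = 1 + max(-1, -1) = 0
  height(45) = 1 + max(0, 0) = 1
  height(38) = 1 + max(3, 1) = 4
  height(6) = 1 + max(0, 4) = 5
Height = 5


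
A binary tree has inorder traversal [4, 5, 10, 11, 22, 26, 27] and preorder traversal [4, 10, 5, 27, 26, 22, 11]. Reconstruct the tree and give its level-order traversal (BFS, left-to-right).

Inorder:  [4, 5, 10, 11, 22, 26, 27]
Preorder: [4, 10, 5, 27, 26, 22, 11]
Algorithm: preorder visits root first, so consume preorder in order;
for each root, split the current inorder slice at that value into
left-subtree inorder and right-subtree inorder, then recurse.
Recursive splits:
  root=4; inorder splits into left=[], right=[5, 10, 11, 22, 26, 27]
  root=10; inorder splits into left=[5], right=[11, 22, 26, 27]
  root=5; inorder splits into left=[], right=[]
  root=27; inorder splits into left=[11, 22, 26], right=[]
  root=26; inorder splits into left=[11, 22], right=[]
  root=22; inorder splits into left=[11], right=[]
  root=11; inorder splits into left=[], right=[]
Reconstructed level-order: [4, 10, 5, 27, 26, 22, 11]


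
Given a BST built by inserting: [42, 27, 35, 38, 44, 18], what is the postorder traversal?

Tree insertion order: [42, 27, 35, 38, 44, 18]
Tree (level-order array): [42, 27, 44, 18, 35, None, None, None, None, None, 38]
Postorder traversal: [18, 38, 35, 27, 44, 42]


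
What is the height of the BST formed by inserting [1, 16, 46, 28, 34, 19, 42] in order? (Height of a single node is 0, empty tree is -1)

Insertion order: [1, 16, 46, 28, 34, 19, 42]
Tree (level-order array): [1, None, 16, None, 46, 28, None, 19, 34, None, None, None, 42]
Compute height bottom-up (empty subtree = -1):
  height(19) = 1 + max(-1, -1) = 0
  height(42) = 1 + max(-1, -1) = 0
  height(34) = 1 + max(-1, 0) = 1
  height(28) = 1 + max(0, 1) = 2
  height(46) = 1 + max(2, -1) = 3
  height(16) = 1 + max(-1, 3) = 4
  height(1) = 1 + max(-1, 4) = 5
Height = 5


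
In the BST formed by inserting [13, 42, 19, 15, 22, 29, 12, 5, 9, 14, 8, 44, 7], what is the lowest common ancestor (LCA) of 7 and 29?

Tree insertion order: [13, 42, 19, 15, 22, 29, 12, 5, 9, 14, 8, 44, 7]
Tree (level-order array): [13, 12, 42, 5, None, 19, 44, None, 9, 15, 22, None, None, 8, None, 14, None, None, 29, 7]
In a BST, the LCA of p=7, q=29 is the first node v on the
root-to-leaf path with p <= v <= q (go left if both < v, right if both > v).
Walk from root:
  at 13: 7 <= 13 <= 29, this is the LCA
LCA = 13


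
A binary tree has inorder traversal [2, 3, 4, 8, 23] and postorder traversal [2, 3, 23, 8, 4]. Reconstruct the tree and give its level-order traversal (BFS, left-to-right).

Inorder:   [2, 3, 4, 8, 23]
Postorder: [2, 3, 23, 8, 4]
Algorithm: postorder visits root last, so walk postorder right-to-left;
each value is the root of the current inorder slice — split it at that
value, recurse on the right subtree first, then the left.
Recursive splits:
  root=4; inorder splits into left=[2, 3], right=[8, 23]
  root=8; inorder splits into left=[], right=[23]
  root=23; inorder splits into left=[], right=[]
  root=3; inorder splits into left=[2], right=[]
  root=2; inorder splits into left=[], right=[]
Reconstructed level-order: [4, 3, 8, 2, 23]


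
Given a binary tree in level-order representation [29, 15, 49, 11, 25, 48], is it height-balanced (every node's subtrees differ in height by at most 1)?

Tree (level-order array): [29, 15, 49, 11, 25, 48]
Definition: a tree is height-balanced if, at every node, |h(left) - h(right)| <= 1 (empty subtree has height -1).
Bottom-up per-node check:
  node 11: h_left=-1, h_right=-1, diff=0 [OK], height=0
  node 25: h_left=-1, h_right=-1, diff=0 [OK], height=0
  node 15: h_left=0, h_right=0, diff=0 [OK], height=1
  node 48: h_left=-1, h_right=-1, diff=0 [OK], height=0
  node 49: h_left=0, h_right=-1, diff=1 [OK], height=1
  node 29: h_left=1, h_right=1, diff=0 [OK], height=2
All nodes satisfy the balance condition.
Result: Balanced


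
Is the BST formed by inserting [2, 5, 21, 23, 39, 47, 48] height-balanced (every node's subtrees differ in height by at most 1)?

Tree (level-order array): [2, None, 5, None, 21, None, 23, None, 39, None, 47, None, 48]
Definition: a tree is height-balanced if, at every node, |h(left) - h(right)| <= 1 (empty subtree has height -1).
Bottom-up per-node check:
  node 48: h_left=-1, h_right=-1, diff=0 [OK], height=0
  node 47: h_left=-1, h_right=0, diff=1 [OK], height=1
  node 39: h_left=-1, h_right=1, diff=2 [FAIL (|-1-1|=2 > 1)], height=2
  node 23: h_left=-1, h_right=2, diff=3 [FAIL (|-1-2|=3 > 1)], height=3
  node 21: h_left=-1, h_right=3, diff=4 [FAIL (|-1-3|=4 > 1)], height=4
  node 5: h_left=-1, h_right=4, diff=5 [FAIL (|-1-4|=5 > 1)], height=5
  node 2: h_left=-1, h_right=5, diff=6 [FAIL (|-1-5|=6 > 1)], height=6
Node 39 violates the condition: |-1 - 1| = 2 > 1.
Result: Not balanced


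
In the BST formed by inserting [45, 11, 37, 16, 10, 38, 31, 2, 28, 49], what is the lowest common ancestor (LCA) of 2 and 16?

Tree insertion order: [45, 11, 37, 16, 10, 38, 31, 2, 28, 49]
Tree (level-order array): [45, 11, 49, 10, 37, None, None, 2, None, 16, 38, None, None, None, 31, None, None, 28]
In a BST, the LCA of p=2, q=16 is the first node v on the
root-to-leaf path with p <= v <= q (go left if both < v, right if both > v).
Walk from root:
  at 45: both 2 and 16 < 45, go left
  at 11: 2 <= 11 <= 16, this is the LCA
LCA = 11


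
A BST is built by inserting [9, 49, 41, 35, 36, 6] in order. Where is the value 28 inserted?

Starting tree (level order): [9, 6, 49, None, None, 41, None, 35, None, None, 36]
Insertion path: 9 -> 49 -> 41 -> 35
Result: insert 28 as left child of 35
Final tree (level order): [9, 6, 49, None, None, 41, None, 35, None, 28, 36]


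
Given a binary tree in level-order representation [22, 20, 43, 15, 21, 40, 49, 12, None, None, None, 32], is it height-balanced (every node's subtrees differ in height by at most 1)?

Tree (level-order array): [22, 20, 43, 15, 21, 40, 49, 12, None, None, None, 32]
Definition: a tree is height-balanced if, at every node, |h(left) - h(right)| <= 1 (empty subtree has height -1).
Bottom-up per-node check:
  node 12: h_left=-1, h_right=-1, diff=0 [OK], height=0
  node 15: h_left=0, h_right=-1, diff=1 [OK], height=1
  node 21: h_left=-1, h_right=-1, diff=0 [OK], height=0
  node 20: h_left=1, h_right=0, diff=1 [OK], height=2
  node 32: h_left=-1, h_right=-1, diff=0 [OK], height=0
  node 40: h_left=0, h_right=-1, diff=1 [OK], height=1
  node 49: h_left=-1, h_right=-1, diff=0 [OK], height=0
  node 43: h_left=1, h_right=0, diff=1 [OK], height=2
  node 22: h_left=2, h_right=2, diff=0 [OK], height=3
All nodes satisfy the balance condition.
Result: Balanced


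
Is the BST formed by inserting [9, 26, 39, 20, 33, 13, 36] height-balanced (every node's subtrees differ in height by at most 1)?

Tree (level-order array): [9, None, 26, 20, 39, 13, None, 33, None, None, None, None, 36]
Definition: a tree is height-balanced if, at every node, |h(left) - h(right)| <= 1 (empty subtree has height -1).
Bottom-up per-node check:
  node 13: h_left=-1, h_right=-1, diff=0 [OK], height=0
  node 20: h_left=0, h_right=-1, diff=1 [OK], height=1
  node 36: h_left=-1, h_right=-1, diff=0 [OK], height=0
  node 33: h_left=-1, h_right=0, diff=1 [OK], height=1
  node 39: h_left=1, h_right=-1, diff=2 [FAIL (|1--1|=2 > 1)], height=2
  node 26: h_left=1, h_right=2, diff=1 [OK], height=3
  node 9: h_left=-1, h_right=3, diff=4 [FAIL (|-1-3|=4 > 1)], height=4
Node 39 violates the condition: |1 - -1| = 2 > 1.
Result: Not balanced


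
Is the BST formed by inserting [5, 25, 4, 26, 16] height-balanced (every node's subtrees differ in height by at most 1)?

Tree (level-order array): [5, 4, 25, None, None, 16, 26]
Definition: a tree is height-balanced if, at every node, |h(left) - h(right)| <= 1 (empty subtree has height -1).
Bottom-up per-node check:
  node 4: h_left=-1, h_right=-1, diff=0 [OK], height=0
  node 16: h_left=-1, h_right=-1, diff=0 [OK], height=0
  node 26: h_left=-1, h_right=-1, diff=0 [OK], height=0
  node 25: h_left=0, h_right=0, diff=0 [OK], height=1
  node 5: h_left=0, h_right=1, diff=1 [OK], height=2
All nodes satisfy the balance condition.
Result: Balanced


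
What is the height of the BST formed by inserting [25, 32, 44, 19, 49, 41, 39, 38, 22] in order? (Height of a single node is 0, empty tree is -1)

Insertion order: [25, 32, 44, 19, 49, 41, 39, 38, 22]
Tree (level-order array): [25, 19, 32, None, 22, None, 44, None, None, 41, 49, 39, None, None, None, 38]
Compute height bottom-up (empty subtree = -1):
  height(22) = 1 + max(-1, -1) = 0
  height(19) = 1 + max(-1, 0) = 1
  height(38) = 1 + max(-1, -1) = 0
  height(39) = 1 + max(0, -1) = 1
  height(41) = 1 + max(1, -1) = 2
  height(49) = 1 + max(-1, -1) = 0
  height(44) = 1 + max(2, 0) = 3
  height(32) = 1 + max(-1, 3) = 4
  height(25) = 1 + max(1, 4) = 5
Height = 5


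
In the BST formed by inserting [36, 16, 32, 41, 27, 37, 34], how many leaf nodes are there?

Tree built from: [36, 16, 32, 41, 27, 37, 34]
Tree (level-order array): [36, 16, 41, None, 32, 37, None, 27, 34]
Rule: A leaf has 0 children.
Per-node child counts:
  node 36: 2 child(ren)
  node 16: 1 child(ren)
  node 32: 2 child(ren)
  node 27: 0 child(ren)
  node 34: 0 child(ren)
  node 41: 1 child(ren)
  node 37: 0 child(ren)
Matching nodes: [27, 34, 37]
Count of leaf nodes: 3


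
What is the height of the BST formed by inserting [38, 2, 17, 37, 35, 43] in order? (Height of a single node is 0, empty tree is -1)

Insertion order: [38, 2, 17, 37, 35, 43]
Tree (level-order array): [38, 2, 43, None, 17, None, None, None, 37, 35]
Compute height bottom-up (empty subtree = -1):
  height(35) = 1 + max(-1, -1) = 0
  height(37) = 1 + max(0, -1) = 1
  height(17) = 1 + max(-1, 1) = 2
  height(2) = 1 + max(-1, 2) = 3
  height(43) = 1 + max(-1, -1) = 0
  height(38) = 1 + max(3, 0) = 4
Height = 4


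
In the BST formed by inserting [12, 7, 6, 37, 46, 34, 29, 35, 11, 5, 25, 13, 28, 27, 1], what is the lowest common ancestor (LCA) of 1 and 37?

Tree insertion order: [12, 7, 6, 37, 46, 34, 29, 35, 11, 5, 25, 13, 28, 27, 1]
Tree (level-order array): [12, 7, 37, 6, 11, 34, 46, 5, None, None, None, 29, 35, None, None, 1, None, 25, None, None, None, None, None, 13, 28, None, None, 27]
In a BST, the LCA of p=1, q=37 is the first node v on the
root-to-leaf path with p <= v <= q (go left if both < v, right if both > v).
Walk from root:
  at 12: 1 <= 12 <= 37, this is the LCA
LCA = 12


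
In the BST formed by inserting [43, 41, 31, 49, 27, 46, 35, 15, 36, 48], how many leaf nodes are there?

Tree built from: [43, 41, 31, 49, 27, 46, 35, 15, 36, 48]
Tree (level-order array): [43, 41, 49, 31, None, 46, None, 27, 35, None, 48, 15, None, None, 36]
Rule: A leaf has 0 children.
Per-node child counts:
  node 43: 2 child(ren)
  node 41: 1 child(ren)
  node 31: 2 child(ren)
  node 27: 1 child(ren)
  node 15: 0 child(ren)
  node 35: 1 child(ren)
  node 36: 0 child(ren)
  node 49: 1 child(ren)
  node 46: 1 child(ren)
  node 48: 0 child(ren)
Matching nodes: [15, 36, 48]
Count of leaf nodes: 3


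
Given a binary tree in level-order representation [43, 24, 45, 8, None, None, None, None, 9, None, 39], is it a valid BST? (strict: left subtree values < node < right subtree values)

Level-order array: [43, 24, 45, 8, None, None, None, None, 9, None, 39]
Validate using subtree bounds (lo, hi): at each node, require lo < value < hi,
then recurse left with hi=value and right with lo=value.
Preorder trace (stopping at first violation):
  at node 43 with bounds (-inf, +inf): OK
  at node 24 with bounds (-inf, 43): OK
  at node 8 with bounds (-inf, 24): OK
  at node 9 with bounds (8, 24): OK
  at node 39 with bounds (9, 24): VIOLATION
Node 39 violates its bound: not (9 < 39 < 24).
Result: Not a valid BST


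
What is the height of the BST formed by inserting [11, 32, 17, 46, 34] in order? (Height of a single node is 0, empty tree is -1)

Insertion order: [11, 32, 17, 46, 34]
Tree (level-order array): [11, None, 32, 17, 46, None, None, 34]
Compute height bottom-up (empty subtree = -1):
  height(17) = 1 + max(-1, -1) = 0
  height(34) = 1 + max(-1, -1) = 0
  height(46) = 1 + max(0, -1) = 1
  height(32) = 1 + max(0, 1) = 2
  height(11) = 1 + max(-1, 2) = 3
Height = 3


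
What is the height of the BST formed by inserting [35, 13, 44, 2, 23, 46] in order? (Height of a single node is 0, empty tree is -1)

Insertion order: [35, 13, 44, 2, 23, 46]
Tree (level-order array): [35, 13, 44, 2, 23, None, 46]
Compute height bottom-up (empty subtree = -1):
  height(2) = 1 + max(-1, -1) = 0
  height(23) = 1 + max(-1, -1) = 0
  height(13) = 1 + max(0, 0) = 1
  height(46) = 1 + max(-1, -1) = 0
  height(44) = 1 + max(-1, 0) = 1
  height(35) = 1 + max(1, 1) = 2
Height = 2


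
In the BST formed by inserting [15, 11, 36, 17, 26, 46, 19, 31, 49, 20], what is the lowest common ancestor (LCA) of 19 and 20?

Tree insertion order: [15, 11, 36, 17, 26, 46, 19, 31, 49, 20]
Tree (level-order array): [15, 11, 36, None, None, 17, 46, None, 26, None, 49, 19, 31, None, None, None, 20]
In a BST, the LCA of p=19, q=20 is the first node v on the
root-to-leaf path with p <= v <= q (go left if both < v, right if both > v).
Walk from root:
  at 15: both 19 and 20 > 15, go right
  at 36: both 19 and 20 < 36, go left
  at 17: both 19 and 20 > 17, go right
  at 26: both 19 and 20 < 26, go left
  at 19: 19 <= 19 <= 20, this is the LCA
LCA = 19
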